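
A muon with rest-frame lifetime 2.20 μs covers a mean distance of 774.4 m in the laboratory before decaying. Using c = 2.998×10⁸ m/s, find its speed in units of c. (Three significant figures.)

d = βγcτ ⇒ βγ = d/(cτ) = 774.4 m / (659.56 m) = 1.1741.
β = (βγ)/√(1+(βγ)²) = 1.1741/√2.37851 = 0.761.

0.761c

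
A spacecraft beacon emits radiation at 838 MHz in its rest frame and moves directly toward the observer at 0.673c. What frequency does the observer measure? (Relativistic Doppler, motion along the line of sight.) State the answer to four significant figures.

Relativistic Doppler (source moving toward): f_obs = f_src · √((1+β)/(1−β)).
With β = 0.673: factor = √(1.673/0.327) = 2.2619.
f_obs = 838 × 2.2619 = 1895 MHz.

1895 MHz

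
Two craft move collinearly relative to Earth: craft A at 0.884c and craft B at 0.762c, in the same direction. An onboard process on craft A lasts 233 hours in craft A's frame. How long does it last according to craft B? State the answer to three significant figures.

251 hours

The velocity of craft A relative to craft B is (0.884 − 0.762)c / (1 − 0.884×0.762) = 0.37378c; relative speed 0.37378c.
γ for this relative speed: γ = 1/√(1 − 0.139711) = 1.0781.
The clock on craft A records proper time, so craft B measures Δt = γΔτ = 1.0781 × 233 = 251 hours.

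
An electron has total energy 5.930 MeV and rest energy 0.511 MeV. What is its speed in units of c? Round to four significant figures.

0.9963c

γ = E/(mc²) = 5.930/0.511 = 11.605.
β = √(1 − 1/γ²) = √(1 − 0.00742523) = √0.99257477 = 0.9963.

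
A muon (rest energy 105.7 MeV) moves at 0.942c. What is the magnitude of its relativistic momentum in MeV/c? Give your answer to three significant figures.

β² = 0.887364, so γ = 1/√0.112636 = 2.9796.
Momentum: p = γβ·mc = 2.9796 × 0.942 × 105.7 MeV/c = 297 MeV/c.

297 MeV/c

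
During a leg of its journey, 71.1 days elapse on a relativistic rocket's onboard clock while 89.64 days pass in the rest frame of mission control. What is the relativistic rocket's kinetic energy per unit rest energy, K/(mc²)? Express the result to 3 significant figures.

0.261

γ = Δt/Δτ = 89.64/71.1 = 1.26076.
K/(mc²) = γ − 1 = 1.26076 − 1 = 0.261.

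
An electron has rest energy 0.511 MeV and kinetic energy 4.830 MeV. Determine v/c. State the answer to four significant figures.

γ = 1 + K/(mc²) = 1 + 4.830/0.511 = 10.452.
β = √(1 − 1/γ²) = √(1 − 0.0091538) = √0.9908462 = 0.9954.

0.9954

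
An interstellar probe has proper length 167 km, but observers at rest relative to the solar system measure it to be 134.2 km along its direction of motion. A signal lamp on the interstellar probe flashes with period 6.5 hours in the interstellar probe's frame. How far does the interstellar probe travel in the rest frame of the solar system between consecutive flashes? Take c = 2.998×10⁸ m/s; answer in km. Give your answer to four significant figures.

5.196×10^9 km

γ = L₀/L = 167/134.2 = 1.24441.
β = √(1 − 1/γ²) = 0.59518. Lab-frame period = γτ = 1.24441×6.5 hours = 8.0887 hours. Distance = βc × γτ = 0.59518 × 2.998×10⁸ m/s × 29119.32 s = 5.1959×10^12 m = 5.196×10^9 km.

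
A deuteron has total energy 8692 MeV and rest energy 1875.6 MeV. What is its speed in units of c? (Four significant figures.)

γ = E/(mc²) = 8692/1875.6 = 4.6343.
β = √(1 − 1/γ²) = √(1 − 0.046562) = √0.953438 = 0.9764.

0.9764c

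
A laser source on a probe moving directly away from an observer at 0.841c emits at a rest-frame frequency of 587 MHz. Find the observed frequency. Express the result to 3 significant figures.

Relativistic Doppler (source moving away): f_obs = f_src · √((1−β)/(1+β)).
With β = 0.841: factor = √(0.159/1.841) = 0.29388.
f_obs = 587 × 0.29388 = 173 MHz.

173 MHz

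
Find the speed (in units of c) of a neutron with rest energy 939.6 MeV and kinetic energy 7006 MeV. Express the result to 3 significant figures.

K = (γ−1)mc², so γ = 1 + 7006/939.6 = 8.4564.
Then v/c = √(1 − γ⁻²) = √(1 − 0.0139839) = √0.9860161 = 0.993.

0.993c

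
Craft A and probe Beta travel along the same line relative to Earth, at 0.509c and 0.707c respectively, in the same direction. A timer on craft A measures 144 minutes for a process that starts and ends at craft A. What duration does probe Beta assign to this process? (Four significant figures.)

151.4 minutes

Transform craft A's velocity into probe Beta's frame: (0.509 − 0.707)/(1 − 0.509·0.707) = −0.198/0.640137, so the relative speed is 0.30931c.
At |u| = 0.30931c, γ = (1 − 0.0956727)^(−1/2) = 1.0516.
Craft A's interval is proper; time dilation gives Δt_B = γΔτ = 1.0516 × 144 minutes = 151.4 minutes.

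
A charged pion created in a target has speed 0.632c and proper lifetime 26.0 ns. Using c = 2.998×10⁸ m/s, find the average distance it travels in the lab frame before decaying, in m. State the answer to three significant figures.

6.36 m

β² = 0.399424, so γ = 1/√0.600576 = 1.2904.
Lab-frame lifetime: Δt = γτ = 1.2904 × 26.0 ns = 33.55 ns.
Distance: d = vΔt = 0.632 × 2.998×10⁸ m/s × 3.3550×10^-8 s = 6.36 m.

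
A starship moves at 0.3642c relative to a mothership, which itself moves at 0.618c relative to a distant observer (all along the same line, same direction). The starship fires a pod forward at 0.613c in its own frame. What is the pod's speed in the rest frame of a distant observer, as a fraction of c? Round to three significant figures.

0.949c

Apply u = (u'+v)/(1+u'v) twice. Pod in the mothership frame: (0.613+0.3642)/(1+0.613·0.3642) = 0.9772/1.2232546 = 0.79885c.
That velocity, transformed to the rest frame of a distant observer: (0.79885+0.618)/(1+0.79885·0.618) = 1.41685/1.4936893 = 0.94856c.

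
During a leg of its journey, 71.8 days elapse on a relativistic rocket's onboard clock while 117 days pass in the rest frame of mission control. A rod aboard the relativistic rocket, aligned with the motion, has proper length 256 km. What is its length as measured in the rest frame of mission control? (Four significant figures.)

157.1 km

The time-dilation ratio gives γ = 117/71.8 = 1.62953.
The rod contracts by the same γ: 256 km / 1.62953 = 157.1 km.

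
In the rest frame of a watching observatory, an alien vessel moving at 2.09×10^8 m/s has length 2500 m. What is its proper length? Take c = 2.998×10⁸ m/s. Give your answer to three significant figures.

3490 m

β = v/c = (2.09×10^8 m/s)/(2.998×10⁸ m/s) = 0.697131.
β² = 0.4859916, so γ = 1/√0.5140084 = 1.3948.
Proper length: L₀ = γ·L = 1.3948 × 2500 = 3490 m.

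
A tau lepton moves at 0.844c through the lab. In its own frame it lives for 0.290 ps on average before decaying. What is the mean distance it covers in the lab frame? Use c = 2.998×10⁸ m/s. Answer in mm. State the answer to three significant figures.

With β = 0.844, γ = 1/√(1 − 0.844²) = 1/√0.287664 = 1.8645.
Lab-frame lifetime: Δt = γτ = 1.8645 × 0.290 ps = 0.5407 ps.
Distance: d = vΔt = 0.844 × 2.998×10⁸ m/s × 5.4070×10^-13 s = 1.37×10^-4 m = 0.137 mm.

0.137 mm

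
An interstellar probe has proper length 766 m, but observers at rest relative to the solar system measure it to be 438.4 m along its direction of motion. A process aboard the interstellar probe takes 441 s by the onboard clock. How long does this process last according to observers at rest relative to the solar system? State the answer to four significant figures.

γ = L₀/L = 766/438.4 = 1.74726.
The same γ dilates the second interval: 1.74726 × 441 s = 770.5 s.

770.5 s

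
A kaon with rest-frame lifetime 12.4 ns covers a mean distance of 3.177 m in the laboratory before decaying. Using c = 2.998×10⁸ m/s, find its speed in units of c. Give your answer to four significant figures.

Let x = d/(cτ) = 3.177 m / (2.998×10⁸ m/s × 1.240×10^-8 s) = 0.8546. Since d = βγcτ, x = βγ = β/√(1−β²).
Solving: β² = x²/(1+x²) = 0.730341/1.730341 = 0.422079, so β = 0.6497.

0.6497c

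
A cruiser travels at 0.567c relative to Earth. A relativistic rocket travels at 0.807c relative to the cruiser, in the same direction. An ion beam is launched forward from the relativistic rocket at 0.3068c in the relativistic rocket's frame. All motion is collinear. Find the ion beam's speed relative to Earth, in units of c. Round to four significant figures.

0.9692c

Compose velocities in two stages. Stage 1 (into S'): u₁ = (0.3068+0.807)/(1+0.3068×0.807) = 0.89276.
Stage 2 (into S): u = (0.89276+0.567)/(1+0.89276×0.567) = 0.96917, so the speed is 0.9692c.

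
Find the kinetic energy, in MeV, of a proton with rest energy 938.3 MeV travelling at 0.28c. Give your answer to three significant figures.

Lorentz factor: γ = (1 − 0.0784)^(−1/2) = 1.041667.
Kinetic energy: K = (γ − 1)mc² = (1.041667 − 1) × 938.3 MeV = 0.041667 × 938.3 = 39.1 MeV.

39.1 MeV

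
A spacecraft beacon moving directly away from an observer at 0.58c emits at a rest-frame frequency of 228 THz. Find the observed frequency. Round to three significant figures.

Relativistic Doppler (source moving away): f_obs = f_src · √((1−β)/(1+β)).
With β = 0.58: factor = √(0.42/1.58) = 0.51558.
f_obs = 228 × 0.51558 = 118 THz.

118 THz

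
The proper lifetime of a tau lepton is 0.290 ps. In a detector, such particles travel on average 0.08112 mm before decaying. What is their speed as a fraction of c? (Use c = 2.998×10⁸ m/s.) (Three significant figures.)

d = βγcτ ⇒ βγ = d/(cτ) = 8.112×10^-5 m / (8.6942×10^-5 m) = 0.93304.
β = (βγ)/√(1+(βγ)²) = 0.93304/√1.870564 = 0.682.

0.682c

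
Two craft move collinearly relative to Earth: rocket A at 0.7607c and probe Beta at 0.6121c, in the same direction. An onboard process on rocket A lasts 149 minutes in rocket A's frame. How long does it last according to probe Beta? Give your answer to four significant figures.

155.1 minutes

The velocity of rocket A relative to probe Beta is (0.7607 − 0.6121)c / (1 − 0.7607×0.6121) = 0.27808c; relative speed 0.27808c.
At |u| = 0.27808c, γ = (1 − 0.0773285)^(−1/2) = 1.0411.
Rocket A's interval is proper; time dilation gives Δt_B = γΔτ = 1.0411 × 149 minutes = 155.1 minutes.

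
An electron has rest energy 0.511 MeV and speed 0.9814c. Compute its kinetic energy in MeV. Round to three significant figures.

With β = 0.9814, γ = 1/√(1 − 0.9814²) = 1/√0.03685404 = 5.209.
Kinetic energy: K = (γ − 1)mc² = (5.209 − 1) × 0.511 MeV = 4.209 × 0.511 = 2.15 MeV.

2.15 MeV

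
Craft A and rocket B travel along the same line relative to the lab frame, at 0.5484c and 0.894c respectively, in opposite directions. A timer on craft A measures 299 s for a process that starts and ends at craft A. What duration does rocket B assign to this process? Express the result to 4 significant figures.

1189 s

Speed of craft A in rocket B's frame: u = (v_A + v_B)/(1 + v_A v_B/c²) = (0.5484 + 0.894)/(1 + 0.5484×0.894) = 1.4424/1.4902696 = 0.96788; |u| = 0.96788c.
γ for this relative speed: γ = 1/√(1 − 0.936792) = 3.9775.
Craft A's interval is proper; time dilation gives Δt_B = γΔτ = 3.9775 × 299 s = 1189 s.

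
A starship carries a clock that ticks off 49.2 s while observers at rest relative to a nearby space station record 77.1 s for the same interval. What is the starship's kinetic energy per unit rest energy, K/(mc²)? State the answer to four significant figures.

The time-dilation ratio gives γ = 77.1/49.2 = 1.56707.
Since K = (γ−1)mc², K/(mc²) = 1.56707 − 1 = 0.5671.

0.5671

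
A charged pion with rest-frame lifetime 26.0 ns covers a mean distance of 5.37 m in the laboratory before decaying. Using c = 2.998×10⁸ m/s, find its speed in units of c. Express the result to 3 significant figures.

Lab distance = (lab lifetime)·v = γτ·βc, so βγ = d/(cτ) = 5.370/(2.998×10⁸ × 2.600×10^-8) = 0.68892.
With βγ = 0.68892: γ² = 1 + (βγ)² = 1.474611, and β = (βγ)/γ = 0.68892/1.21434 = 0.567.

0.567c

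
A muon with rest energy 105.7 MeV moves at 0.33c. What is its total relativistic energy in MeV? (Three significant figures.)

With β = 0.33, γ = 1/√(1 − 0.33²) = 1/√0.8911 = 1.0593.
Total energy: E = γmc² = 1.0593 × 105.7 MeV = 112 MeV.

112 MeV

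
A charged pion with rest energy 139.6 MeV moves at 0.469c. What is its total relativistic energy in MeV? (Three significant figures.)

β² = 0.219961, so γ = 1/√0.780039 = 1.1322.
Total energy: E = γmc² = 1.1322 × 139.6 MeV = 158 MeV.

158 MeV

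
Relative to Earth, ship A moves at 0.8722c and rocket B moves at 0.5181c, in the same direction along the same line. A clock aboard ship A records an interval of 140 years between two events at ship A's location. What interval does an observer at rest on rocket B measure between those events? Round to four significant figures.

183.4 years

Speed of ship A in rocket B's frame: u = (v_A − v_B)/(1 − v_A v_B/c²) = (0.8722 − 0.5181)/(1 − 0.8722×0.5181) = 0.3541/0.54811318 = 0.64603; |u| = 0.64603c.
At |u| = 0.64603c, γ = (1 − 0.417355)^(−1/2) = 1.3101.
The clock on ship A records proper time, so rocket B measures Δt = γΔτ = 1.3101 × 140 = 183.4 years.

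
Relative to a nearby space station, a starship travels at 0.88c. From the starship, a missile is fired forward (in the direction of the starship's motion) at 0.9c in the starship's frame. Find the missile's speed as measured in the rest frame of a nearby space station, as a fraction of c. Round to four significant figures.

0.9933c

Relativistic velocity addition: u = (u' + v)/(1 + u'v/c²), with u' = 0.9c and v = 0.88c.
Numerator: 0.9 + 0.88 = 1.78. Denominator: 1 + (0.9)(0.88) = 1.792.
u = 1.78/1.792 = 0.9933, so the speed is 0.9933c.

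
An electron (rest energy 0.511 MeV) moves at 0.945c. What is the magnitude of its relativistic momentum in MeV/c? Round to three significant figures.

1.48 MeV/c

Lorentz factor: γ = (1 − 0.893025)^(−1/2) = 3.0574.
Momentum: p = γβ·mc = 3.0574 × 0.945 × 0.511 MeV/c = 1.48 MeV/c.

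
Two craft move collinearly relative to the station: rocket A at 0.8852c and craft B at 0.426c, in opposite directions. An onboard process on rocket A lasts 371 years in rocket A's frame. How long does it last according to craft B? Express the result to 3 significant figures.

The velocity of rocket A relative to craft B is (0.8852 + 0.426)c / (1 + 0.8852×0.426) = 0.95215c; relative speed 0.95215c.
At |u| = 0.95215c, γ = (1 − 0.90659)^(−1/2) = 3.2719.
Rocket A's interval is proper; time dilation gives Δt_B = γΔτ = 3.2719 × 371 years = 1210 years.

1210 years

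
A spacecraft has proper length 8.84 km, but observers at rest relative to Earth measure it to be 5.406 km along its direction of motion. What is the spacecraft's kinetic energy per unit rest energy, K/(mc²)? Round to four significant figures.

γ = L₀/L = 8.84/5.406 = 1.63522.
K/(mc²) = γ − 1 = 1.63522 − 1 = 0.6352.

0.6352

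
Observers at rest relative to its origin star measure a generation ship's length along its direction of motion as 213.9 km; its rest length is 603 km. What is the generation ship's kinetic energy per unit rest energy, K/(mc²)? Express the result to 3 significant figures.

1.82

γ = L₀/L = 603/213.9 = 2.81907.
Since K = (γ−1)mc², K/(mc²) = 2.81907 − 1 = 1.82.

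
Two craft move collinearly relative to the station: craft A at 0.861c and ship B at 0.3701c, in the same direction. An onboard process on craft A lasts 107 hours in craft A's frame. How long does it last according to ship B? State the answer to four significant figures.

Transform craft A's velocity into ship B's frame: (0.861 − 0.3701)/(1 − 0.861·0.3701) = 0.4909/0.6813439, so the relative speed is 0.72049c.
γ for this relative speed: γ = 1/√(1 − 0.519106) = 1.442.
Craft A's interval is proper; time dilation gives Δt_B = γΔτ = 1.442 × 107 hours = 154.3 hours.

154.3 hours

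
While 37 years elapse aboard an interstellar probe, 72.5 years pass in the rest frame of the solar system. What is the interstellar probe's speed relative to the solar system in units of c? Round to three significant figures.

0.860c

γ = Δt/Δτ = 72.5/37 = 1.9595.
β = √(1 − 1/γ²) = √(1 − 0.260441) = √0.739559 = 0.860.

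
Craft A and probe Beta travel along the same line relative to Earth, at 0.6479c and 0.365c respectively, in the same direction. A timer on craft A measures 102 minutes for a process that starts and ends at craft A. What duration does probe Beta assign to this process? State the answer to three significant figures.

110 minutes

The velocity of craft A relative to probe Beta is (0.6479 − 0.365)c / (1 − 0.6479×0.365) = 0.37052c; relative speed 0.37052c.
At |u| = 0.37052c, γ = (1 − 0.137285)^(−1/2) = 1.0766.
The clock on craft A records proper time, so probe Beta measures Δt = γΔτ = 1.0766 × 102 = 110 minutes.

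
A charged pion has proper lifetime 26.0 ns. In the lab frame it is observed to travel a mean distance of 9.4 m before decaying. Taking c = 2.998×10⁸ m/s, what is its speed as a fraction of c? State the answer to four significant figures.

Let x = d/(cτ) = 9.400 m / (2.998×10⁸ m/s × 2.600×10^-8 s) = 1.2059. Since d = βγcτ, x = βγ = β/√(1−β²).
Solving: β² = x²/(1+x²) = 1.45419/2.45419 = 0.592534, so β = 0.7698.

0.7698c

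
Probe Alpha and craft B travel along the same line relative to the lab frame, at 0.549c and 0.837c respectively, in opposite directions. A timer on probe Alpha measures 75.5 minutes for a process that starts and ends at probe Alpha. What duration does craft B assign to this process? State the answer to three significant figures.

Transform probe Alpha's velocity into craft B's frame: (0.549 + 0.837)/(1 + 0.549·0.837) = 1.386/1.459513, so the relative speed is 0.94963c.
γ for this relative speed: γ = 1/√(1 − 0.901797) = 3.1911.
Probe Alpha's interval is proper; time dilation gives Δt_B = γΔτ = 3.1911 × 75.5 minutes = 241 minutes.

241 minutes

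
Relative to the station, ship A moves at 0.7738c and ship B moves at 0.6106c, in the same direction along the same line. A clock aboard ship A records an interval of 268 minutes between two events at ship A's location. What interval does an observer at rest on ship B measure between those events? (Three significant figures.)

Speed of ship A in ship B's frame: u = (v_A − v_B)/(1 − v_A v_B/c²) = (0.7738 − 0.6106)/(1 − 0.7738×0.6106) = 0.1632/0.52751772 = 0.30937; |u| = 0.30937c.
γ for this relative speed: γ = 1/√(1 − 0.0957098) = 1.0516.
The clock on ship A records proper time, so ship B measures Δt = γΔτ = 1.0516 × 268 = 282 minutes.

282 minutes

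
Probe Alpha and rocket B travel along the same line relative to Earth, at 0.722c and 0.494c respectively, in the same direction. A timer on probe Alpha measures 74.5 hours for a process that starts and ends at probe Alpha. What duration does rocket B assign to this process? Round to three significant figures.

79.7 hours

The velocity of probe Alpha relative to rocket B is (0.722 − 0.494)c / (1 − 0.722×0.494) = 0.3544c; relative speed 0.3544c.
At |u| = 0.3544c, γ = (1 − 0.125599)^(−1/2) = 1.0694.
The clock on probe Alpha records proper time, so rocket B measures Δt = γΔτ = 1.0694 × 74.5 = 79.7 hours.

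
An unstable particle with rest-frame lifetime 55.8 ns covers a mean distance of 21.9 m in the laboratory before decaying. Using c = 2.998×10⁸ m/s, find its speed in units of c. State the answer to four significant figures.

0.7947c

Let x = d/(cτ) = 21.90 m / (2.998×10⁸ m/s × 5.580×10^-8 s) = 1.3091. Since d = βγcτ, x = βγ = β/√(1−β²).
Solving: β² = x²/(1+x²) = 1.71374/2.71374 = 0.631505, so β = 0.7947.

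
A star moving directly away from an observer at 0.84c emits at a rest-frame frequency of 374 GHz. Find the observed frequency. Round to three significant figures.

110 GHz

Relativistic Doppler (source moving away): f_obs = f_src · √((1−β)/(1+β)).
With β = 0.84: factor = √(0.16/1.84) = 0.29488.
f_obs = 374 × 0.29488 = 110 GHz.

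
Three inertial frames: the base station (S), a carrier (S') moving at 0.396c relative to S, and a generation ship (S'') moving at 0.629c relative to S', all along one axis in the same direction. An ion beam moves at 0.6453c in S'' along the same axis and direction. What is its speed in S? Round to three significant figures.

Apply u = (u'+v)/(1+u'v) twice. Ion beam in the carrier frame: (0.6453+0.629)/(1+0.6453·0.629) = 1.2743/1.4058937 = 0.9064c.
That velocity, transformed to the rest frame of the base station: (0.9064+0.396)/(1+0.9064·0.396) = 1.3024/1.3589344 = 0.9584c.

0.958c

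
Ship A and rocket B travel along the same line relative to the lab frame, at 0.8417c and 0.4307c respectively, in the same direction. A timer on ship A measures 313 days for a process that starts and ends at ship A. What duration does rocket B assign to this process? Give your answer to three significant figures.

409 days

The velocity of ship A relative to rocket B is (0.8417 − 0.4307)c / (1 − 0.8417×0.4307) = 0.64473c; relative speed 0.64473c.
γ for this relative speed: γ = 1/√(1 − 0.415677) = 1.3082.
The clock on ship A records proper time, so rocket B measures Δt = γΔτ = 1.3082 × 313 = 409 days.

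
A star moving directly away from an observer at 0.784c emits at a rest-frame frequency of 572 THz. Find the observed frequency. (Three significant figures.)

199 THz

Relativistic Doppler (source moving away): f_obs = f_src · √((1−β)/(1+β)).
With β = 0.784: factor = √(0.216/1.784) = 0.34796.
f_obs = 572 × 0.34796 = 199 THz.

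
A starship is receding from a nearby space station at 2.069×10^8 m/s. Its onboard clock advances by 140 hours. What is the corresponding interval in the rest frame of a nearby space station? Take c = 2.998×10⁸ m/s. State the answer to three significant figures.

β = v/c = (2.069×10^8 m/s)/(2.998×10⁸ m/s) = 0.690127.
γ = 1/√(1 − β²) = 1/√(1 − 0.4762753) = 1/√0.5237247 = 1/0.723688 = 1.3818.
Time dilation: Δt = γ·Δτ = 1.3818 × 140 = 193 hours.

193 hours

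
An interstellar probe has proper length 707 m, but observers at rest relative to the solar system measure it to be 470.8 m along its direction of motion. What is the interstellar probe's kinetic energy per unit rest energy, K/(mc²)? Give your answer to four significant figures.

0.5017

From L = L₀/γ: γ = 707/470.8 = 1.5017.
Since K = (γ−1)mc², K/(mc²) = 1.5017 − 1 = 0.5017.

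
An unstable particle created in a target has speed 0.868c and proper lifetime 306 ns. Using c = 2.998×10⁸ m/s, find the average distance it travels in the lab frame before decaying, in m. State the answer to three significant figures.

160 m

γ = 1/√(1 − β²) = 1/√(1 − 0.753424) = 1/√0.246576 = 1/0.496564 = 2.0138.
Lab-frame lifetime: Δt = γτ = 2.0138 × 306 ns = 616.22 ns.
Distance: d = vΔt = 0.868 × 2.998×10⁸ m/s × 6.1622×10^-7 s = 160 m.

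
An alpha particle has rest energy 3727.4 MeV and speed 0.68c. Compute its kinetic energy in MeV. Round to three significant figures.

1360 MeV

β² = 0.4624, so γ = 1/√0.5376 = 1.36386.
Kinetic energy: K = (γ − 1)mc² = (1.36386 − 1) × 3727.4 MeV = 0.36386 × 3727.4 = 1360 MeV.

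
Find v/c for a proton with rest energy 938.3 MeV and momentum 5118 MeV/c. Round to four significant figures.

0.9836

βγ = pc/(mc²) = 5118/938.3 = 5.4545.
Since γ² = 1 + (βγ)² = 30.7516, γ = √30.7516 = 5.54541, and β = (βγ)/γ = 5.4545/5.54541 = 0.9836.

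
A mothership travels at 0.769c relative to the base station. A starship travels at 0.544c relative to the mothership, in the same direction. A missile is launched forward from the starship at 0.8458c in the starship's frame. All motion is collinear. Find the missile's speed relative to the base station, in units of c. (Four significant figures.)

0.9936c

First combine the missile and starship (S''→S'): u₁ = (0.8458 + 0.544)/(1 + 0.8458×0.544) = 1.3898/1.4601152 = 0.95184.
Then combine with the mothership (S'→S): u = (0.95184 + 0.769)/(1 + 0.95184×0.769) = 1.72084/1.73196496 = 0.99358.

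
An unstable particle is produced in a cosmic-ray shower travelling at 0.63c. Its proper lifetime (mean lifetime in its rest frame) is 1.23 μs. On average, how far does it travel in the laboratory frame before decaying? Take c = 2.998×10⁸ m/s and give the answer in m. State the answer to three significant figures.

Lorentz factor: γ = (1 − 0.3969)^(−1/2) = 1.2877.
Lab-frame lifetime: Δt = γτ = 1.2877 × 1.23 μs = 1.5839 μs.
Distance: d = vΔt = 0.63 × 2.998×10⁸ m/s × 1.5839×10^-6 s = 299 m.

299 m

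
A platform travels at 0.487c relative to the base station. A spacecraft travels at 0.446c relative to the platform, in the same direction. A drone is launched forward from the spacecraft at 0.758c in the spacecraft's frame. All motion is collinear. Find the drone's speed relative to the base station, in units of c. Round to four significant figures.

Compose velocities in two stages. Stage 1 (into S'): u₁ = (0.758+0.446)/(1+0.758×0.446) = 0.8998.
Stage 2 (into S): u = (0.8998+0.487)/(1+0.8998×0.487) = 0.96426, so the speed is 0.9643c.

0.9643c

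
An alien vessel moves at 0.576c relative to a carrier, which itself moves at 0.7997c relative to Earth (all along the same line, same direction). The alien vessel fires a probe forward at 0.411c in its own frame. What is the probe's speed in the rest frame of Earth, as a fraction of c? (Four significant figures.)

0.9753c

Apply u = (u'+v)/(1+u'v) twice. Probe in the carrier frame: (0.411+0.576)/(1+0.411·0.576) = 0.987/1.236736 = 0.79807c.
That velocity, transformed to the rest frame of Earth: (0.79807+0.7997)/(1+0.79807·0.7997) = 1.59777/1.638216579 = 0.97531c.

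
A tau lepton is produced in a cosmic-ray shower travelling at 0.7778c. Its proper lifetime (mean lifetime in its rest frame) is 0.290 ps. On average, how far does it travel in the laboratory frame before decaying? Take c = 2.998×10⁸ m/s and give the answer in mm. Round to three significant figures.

0.108 mm

With β = 0.7778, γ = 1/√(1 − 0.7778²) = 1/√0.39502716 = 1.5911.
Lab-frame lifetime: Δt = γτ = 1.5911 × 0.290 ps = 0.46142 ps.
Distance: d = vΔt = 0.7778 × 2.998×10⁸ m/s × 4.6142×10^-13 s = 1.08×10^-4 m = 0.108 mm.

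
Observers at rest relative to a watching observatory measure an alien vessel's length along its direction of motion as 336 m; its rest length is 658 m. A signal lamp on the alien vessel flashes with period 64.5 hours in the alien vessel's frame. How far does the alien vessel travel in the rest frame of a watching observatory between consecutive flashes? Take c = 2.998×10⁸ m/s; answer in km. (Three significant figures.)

1.17×10^11 km

γ = L₀/L = 658/336 = 1.95833.
β = √(1 − 1/γ²) = 0.8598. Lab-frame period = γτ = 1.95833×64.5 hours = 126.31 hours. Distance = βc × γτ = 0.8598 × 2.998×10⁸ m/s × 454716 s = 1.1721×10^14 m = 1.17×10^11 km.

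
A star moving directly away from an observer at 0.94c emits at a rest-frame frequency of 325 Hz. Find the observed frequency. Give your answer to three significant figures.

Relativistic Doppler (source moving away): f_obs = f_src · √((1−β)/(1+β)).
With β = 0.94: factor = √(0.06/1.94) = 0.17586.
f_obs = 325 × 0.17586 = 57.2 Hz.

57.2 Hz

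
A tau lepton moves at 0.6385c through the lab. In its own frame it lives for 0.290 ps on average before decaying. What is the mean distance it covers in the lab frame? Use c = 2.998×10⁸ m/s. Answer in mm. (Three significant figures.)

γ = 1/√(1 − β²) = 1/√(1 − 0.40768225) = 1/√0.59231775 = 1/0.769622 = 1.2993.
Lab-frame lifetime: Δt = γτ = 1.2993 × 0.290 ps = 0.3768 ps.
Distance: d = vΔt = 0.6385 × 2.998×10⁸ m/s × 3.7680×10^-13 s = 7.21×10^-5 m = 0.0721 mm.

0.0721 mm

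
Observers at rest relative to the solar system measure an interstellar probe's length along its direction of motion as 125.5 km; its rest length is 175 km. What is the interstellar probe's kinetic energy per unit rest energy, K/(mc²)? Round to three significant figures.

0.394

γ = L₀/L = 175/125.5 = 1.39442.
K/(mc²) = γ − 1 = 1.39442 − 1 = 0.394.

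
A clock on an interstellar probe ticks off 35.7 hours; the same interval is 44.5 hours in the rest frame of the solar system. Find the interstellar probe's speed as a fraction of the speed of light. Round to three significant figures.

0.597c

γ = Δt/Δτ = 44.5/35.7 = 1.2465.
β = √(1 − 1/γ²) = √(1 − 0.643599) = √0.356401 = 0.597.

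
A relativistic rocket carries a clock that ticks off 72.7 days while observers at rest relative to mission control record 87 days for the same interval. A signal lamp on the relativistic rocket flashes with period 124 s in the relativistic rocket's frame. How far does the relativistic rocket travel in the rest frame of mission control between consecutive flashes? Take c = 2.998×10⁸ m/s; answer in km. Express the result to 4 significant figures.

From Δt = γΔτ: γ = 87/72.7 = 1.1967.
β = √(1 − 1/γ²) = 0.54929. Lab-frame period = γτ = 1.1967×124 s = 148.39 s. Distance = βc × γτ = 0.54929 × 2.998×10⁸ m/s × 148.39 s = 2.4436×10^10 m = 2.444×10^7 km.

2.444×10^7 km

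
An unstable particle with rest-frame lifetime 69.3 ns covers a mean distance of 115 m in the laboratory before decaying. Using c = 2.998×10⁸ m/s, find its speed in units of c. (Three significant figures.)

Lab distance = (lab lifetime)·v = γτ·βc, so βγ = d/(cτ) = 115.0/(2.998×10⁸ × 6.930×10^-8) = 5.5352.
With βγ = 5.5352: γ² = 1 + (βγ)² = 31.6384, and β = (βγ)/γ = 5.5352/5.6248 = 0.984.

0.984c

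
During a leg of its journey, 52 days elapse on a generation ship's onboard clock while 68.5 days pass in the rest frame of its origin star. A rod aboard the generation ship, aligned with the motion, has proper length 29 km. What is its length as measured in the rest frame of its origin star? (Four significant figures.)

22.01 km

The time-dilation ratio gives γ = 68.5/52 = 1.31731.
The rod contracts by the same γ: 29 km / 1.31731 = 22.01 km.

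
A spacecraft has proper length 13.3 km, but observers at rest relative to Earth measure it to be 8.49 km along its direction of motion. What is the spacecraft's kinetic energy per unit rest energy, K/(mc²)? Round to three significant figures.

Length contraction gives γ = L₀/L = 13.3/8.49 = 1.56655.
K/(mc²) = γ − 1 = 1.56655 − 1 = 0.567.

0.567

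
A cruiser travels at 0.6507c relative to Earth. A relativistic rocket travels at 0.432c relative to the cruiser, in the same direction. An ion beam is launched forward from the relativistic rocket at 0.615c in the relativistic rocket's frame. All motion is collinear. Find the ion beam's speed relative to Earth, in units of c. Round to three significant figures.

0.961c

First combine the ion beam and relativistic rocket (S''→S'): u₁ = (0.615 + 0.432)/(1 + 0.615×0.432) = 1.047/1.26568 = 0.82722.
Then combine with the cruiser (S'→S): u = (0.82722 + 0.6507)/(1 + 0.82722×0.6507) = 1.47792/1.538272054 = 0.96077.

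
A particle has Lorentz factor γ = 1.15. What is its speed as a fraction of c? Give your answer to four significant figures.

β = √(1 − 1/γ²) = √(1 − 1/1.3225) = √0.243856 = 0.4938.

0.4938c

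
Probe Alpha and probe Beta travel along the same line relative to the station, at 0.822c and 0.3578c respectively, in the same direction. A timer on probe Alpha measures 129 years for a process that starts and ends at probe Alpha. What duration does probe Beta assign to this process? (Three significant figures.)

171 years

Transform probe Alpha's velocity into probe Beta's frame: (0.822 − 0.3578)/(1 − 0.822·0.3578) = 0.4642/0.7058884, so the relative speed is 0.65761c.
At |u| = 0.65761c, γ = (1 − 0.432451)^(−1/2) = 1.3274.
Probe Alpha's interval is proper; time dilation gives Δt_B = γΔτ = 1.3274 × 129 years = 171 years.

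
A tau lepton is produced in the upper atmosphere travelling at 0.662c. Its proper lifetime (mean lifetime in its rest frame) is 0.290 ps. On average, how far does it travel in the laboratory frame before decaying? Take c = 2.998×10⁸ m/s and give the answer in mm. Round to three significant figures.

0.0768 mm

Lorentz factor: γ = (1 − 0.438244)^(−1/2) = 1.3342.
Lab-frame lifetime: Δt = γτ = 1.3342 × 0.290 ps = 0.38692 ps.
Distance: d = vΔt = 0.662 × 2.998×10⁸ m/s × 3.8692×10^-13 s = 7.68×10^-5 m = 0.0768 mm.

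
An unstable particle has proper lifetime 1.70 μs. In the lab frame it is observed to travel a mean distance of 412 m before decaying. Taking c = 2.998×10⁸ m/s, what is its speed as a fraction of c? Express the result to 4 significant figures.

Lab distance = (lab lifetime)·v = γτ·βc, so βγ = d/(cτ) = 412.0/(2.998×10⁸ × 1.700×10^-6) = 0.80838.
With βγ = 0.80838: γ² = 1 + (βγ)² = 1.653478, and β = (βγ)/γ = 0.80838/1.28588 = 0.6287.

0.6287c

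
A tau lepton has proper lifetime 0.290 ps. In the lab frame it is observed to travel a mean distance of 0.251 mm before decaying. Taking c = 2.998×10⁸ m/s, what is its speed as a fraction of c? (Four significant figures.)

0.9449c

Let x = d/(cτ) = 2.510×10^-4 m / (2.998×10⁸ m/s × 2.900×10^-13 s) = 2.887. Since d = βγcτ, x = βγ = β/√(1−β²).
Solving: β² = x²/(1+x²) = 8.33477/9.33477 = 0.892874, so β = 0.9449.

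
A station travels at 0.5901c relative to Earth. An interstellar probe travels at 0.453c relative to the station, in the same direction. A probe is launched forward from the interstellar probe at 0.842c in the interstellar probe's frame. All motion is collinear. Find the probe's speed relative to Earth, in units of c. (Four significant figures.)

First combine the probe and interstellar probe (S''→S'): u₁ = (0.842 + 0.453)/(1 + 0.842×0.453) = 1.295/1.381426 = 0.93744.
Then combine with the station (S'→S): u = (0.93744 + 0.5901)/(1 + 0.93744×0.5901) = 1.52754/1.553183344 = 0.98349.

0.9835c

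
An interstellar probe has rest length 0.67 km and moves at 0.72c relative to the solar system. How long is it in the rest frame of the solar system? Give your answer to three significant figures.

0.465 km

γ = 1/√(1 − β²) = 1/√(1 − 0.5184) = 1/√0.4816 = 1/0.693974 = 1.441.
Along the direction of motion the measured length is L₀/γ = 0.67/1.441 = 0.465 km.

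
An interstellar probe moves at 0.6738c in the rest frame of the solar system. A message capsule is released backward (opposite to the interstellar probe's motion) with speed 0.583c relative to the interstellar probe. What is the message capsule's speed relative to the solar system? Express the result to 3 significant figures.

In units of c, u = (u' + v)/(1 + u'v) with u' = −0.583 and v = 0.6738.
Numerator: −0.583 + 0.6738 = 0.0908. Denominator: 1 + (−0.583)(0.6738) = 0.6071746.
u = 0.0908/0.6071746 = 0.14955, so the speed is 0.150c.

0.150c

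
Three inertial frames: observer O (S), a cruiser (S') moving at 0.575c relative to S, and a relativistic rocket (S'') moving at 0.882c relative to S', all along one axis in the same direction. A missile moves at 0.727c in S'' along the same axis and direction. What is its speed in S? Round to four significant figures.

Compose velocities in two stages. Stage 1 (into S'): u₁ = (0.727+0.882)/(1+0.727×0.882) = 0.98037.
Stage 2 (into S): u = (0.98037+0.575)/(1+0.98037×0.575) = 0.99466, so the speed is 0.9947c.

0.9947c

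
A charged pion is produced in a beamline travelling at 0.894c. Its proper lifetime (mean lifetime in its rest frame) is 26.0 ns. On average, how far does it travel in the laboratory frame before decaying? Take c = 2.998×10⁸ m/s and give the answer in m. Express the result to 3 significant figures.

15.6 m

With β = 0.894, γ = 1/√(1 − 0.894²) = 1/√0.200764 = 2.2318.
Lab-frame lifetime: Δt = γτ = 2.2318 × 26.0 ns = 58.027 ns.
Distance: d = vΔt = 0.894 × 2.998×10⁸ m/s × 5.8027×10^-8 s = 15.6 m.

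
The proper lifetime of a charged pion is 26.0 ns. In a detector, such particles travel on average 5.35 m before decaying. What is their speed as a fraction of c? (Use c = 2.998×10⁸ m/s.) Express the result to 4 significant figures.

0.5659c

d = βγcτ ⇒ βγ = d/(cτ) = 5.350 m / (7.7948 m) = 0.68636.
β = (βγ)/√(1+(βγ)²) = 0.68636/√1.47109 = 0.5659.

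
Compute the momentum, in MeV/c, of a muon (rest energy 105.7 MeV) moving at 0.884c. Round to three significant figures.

200 MeV/c

With β = 0.884, γ = 1/√(1 − 0.884²) = 1/√0.218544 = 2.1391.
Momentum: p = γβ·mc = 2.1391 × 0.884 × 105.7 MeV/c = 200 MeV/c.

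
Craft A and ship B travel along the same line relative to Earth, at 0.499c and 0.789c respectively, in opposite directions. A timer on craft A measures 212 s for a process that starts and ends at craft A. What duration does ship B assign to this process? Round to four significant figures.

Speed of craft A in ship B's frame: u = (v_A + v_B)/(1 + v_A v_B/c²) = (0.499 + 0.789)/(1 + 0.499×0.789) = 1.288/1.393711 = 0.92415; |u| = 0.92415c.
γ for this relative speed: γ = 1/√(1 − 0.854053) = 2.6176.
The clock on craft A records proper time, so ship B measures Δt = γΔτ = 2.6176 × 212 = 554.9 s.

554.9 s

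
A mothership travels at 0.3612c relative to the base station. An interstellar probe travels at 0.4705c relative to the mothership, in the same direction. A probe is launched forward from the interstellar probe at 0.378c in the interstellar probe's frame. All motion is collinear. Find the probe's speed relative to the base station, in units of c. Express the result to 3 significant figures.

0.858c

Apply u = (u'+v)/(1+u'v) twice. Probe in the mothership frame: (0.378+0.4705)/(1+0.378·0.4705) = 0.8485/1.177849 = 0.72038c.
That velocity, transformed to the rest frame of the base station: (0.72038+0.3612)/(1+0.72038·0.3612) = 1.08158/1.260201256 = 0.85826c.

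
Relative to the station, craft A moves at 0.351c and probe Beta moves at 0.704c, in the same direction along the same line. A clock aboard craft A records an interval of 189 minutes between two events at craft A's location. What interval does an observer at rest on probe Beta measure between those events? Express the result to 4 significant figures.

214.0 minutes

Transform craft A's velocity into probe Beta's frame: (0.351 − 0.704)/(1 − 0.351·0.704) = −0.353/0.752896, so the relative speed is 0.46886c.
At |u| = 0.46886c, γ = (1 − 0.21983)^(−1/2) = 1.1322.
Craft A's interval is proper; time dilation gives Δt_B = γΔτ = 1.1322 × 189 minutes = 214.0 minutes.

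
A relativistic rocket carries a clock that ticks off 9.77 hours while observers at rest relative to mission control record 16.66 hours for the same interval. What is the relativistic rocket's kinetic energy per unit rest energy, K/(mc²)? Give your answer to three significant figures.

0.705

γ = Δt/Δτ = 16.66/9.77 = 1.70522.
K/(mc²) = γ − 1 = 1.70522 − 1 = 0.705.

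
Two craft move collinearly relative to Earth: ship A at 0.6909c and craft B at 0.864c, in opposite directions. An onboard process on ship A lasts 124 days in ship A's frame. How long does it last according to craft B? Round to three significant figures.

Speed of ship A in craft B's frame: u = (v_A + v_B)/(1 + v_A v_B/c²) = (0.6909 + 0.864)/(1 + 0.6909×0.864) = 1.5549/1.5969376 = 0.97368; |u| = 0.97368c.
At |u| = 0.97368c, γ = (1 − 0.948053)^(−1/2) = 4.3875.
The clock on ship A records proper time, so craft B measures Δt = γΔτ = 4.3875 × 124 = 544 days.

544 days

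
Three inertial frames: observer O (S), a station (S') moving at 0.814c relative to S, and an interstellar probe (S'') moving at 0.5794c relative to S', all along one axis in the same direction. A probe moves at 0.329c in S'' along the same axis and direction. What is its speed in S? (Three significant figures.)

First combine the probe and interstellar probe (S''→S'): u₁ = (0.329 + 0.5794)/(1 + 0.329×0.5794) = 0.9084/1.1906226 = 0.76296.
Then combine with the station (S'→S): u = (0.76296 + 0.814)/(1 + 0.76296×0.814) = 1.57696/1.62104944 = 0.9728.

0.973c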